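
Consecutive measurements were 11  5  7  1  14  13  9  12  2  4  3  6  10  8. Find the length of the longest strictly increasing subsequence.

Track the smallest tail for each achievable length (strict):
11 → extends → [11]
5 → replaces 11 → [5]
7 → extends → [5, 7]
1 → replaces 5 → [1, 7]
14 → extends → [1, 7, 14]
13 → replaces 14 → [1, 7, 13]
9 → replaces 13 → [1, 7, 9]
12 → extends → [1, 7, 9, 12]
2 → replaces 7 → [1, 2, 9, 12]
4 → replaces 9 → [1, 2, 4, 12]
3 → replaces 4 → [1, 2, 3, 12]
6 → replaces 12 → [1, 2, 3, 6]
10 → extends → [1, 2, 3, 6, 10]
8 → replaces 10 → [1, 2, 3, 6, 8]
Five tails, so the longest strictly increasing subsequence has length 5 (e.g. 1, 2, 4, 6, 10).

5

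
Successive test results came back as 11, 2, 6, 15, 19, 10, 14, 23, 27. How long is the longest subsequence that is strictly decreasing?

Negate each value so 'decreasing' becomes 'increasing', then run patience tails on the negated sequence:
-11 → extends → [-11]
-2 → extends → [-11, -2]
-6 → replaces -2 → [-11, -6]
-15 → replaces -11 → [-15, -6]
-19 → replaces -15 → [-19, -6]
-10 → replaces -6 → [-19, -10]
-14 → replaces -10 → [-19, -14]
-23 → replaces -19 → [-23, -14]
-27 → replaces -23 → [-27, -14]
Two tails, so the longest strictly decreasing subsequence of the original has length 2.

2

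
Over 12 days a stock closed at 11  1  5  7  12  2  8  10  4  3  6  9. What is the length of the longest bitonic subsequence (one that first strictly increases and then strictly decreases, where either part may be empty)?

7

inc[i] = longest strictly increasing subsequence ending at i; dec[i] = longest strictly decreasing subsequence starting at i:
i:      1  2  3  4  5  6  7  8  9 10 11 12
a[i]:  11  1  5  7 12  2  8 10  4  3  6  9
inc:    1  1  2  3  4  2  4  5  3  3  4  5
dec:    4  1  3  3  4  1  3  3  2  1  1  1
Best peak at i=5 (value 12): inc=4, dec=4, length 4+4−1 = 7.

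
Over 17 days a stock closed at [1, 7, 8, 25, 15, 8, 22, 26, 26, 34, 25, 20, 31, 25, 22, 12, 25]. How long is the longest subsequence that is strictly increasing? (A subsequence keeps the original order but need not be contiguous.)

7

Let dp[i] be the length of the longest such subsequence ending at index i:
i:      1  2  3  4  5  6  7  8  9 10 11 12 13 14 15 16 17
a[i]:   1  7  8 25 15  8 22 26 26 34 25 20 31 25 22 12 25
dp:     1  2  3  4  4  3  5  6  6  7  6  5  7  6  6  4  7
Maximum dp value is 7.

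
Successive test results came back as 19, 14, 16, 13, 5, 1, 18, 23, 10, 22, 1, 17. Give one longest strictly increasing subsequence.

14, 16, 18, 23

Patience tails give the LIS length; then backtrack through the dp parents:
19 → extends → [19]
14 → replaces 19 → [14]
16 → extends → [14, 16]
13 → replaces 14 → [13, 16]
5 → replaces 13 → [5, 16]
1 → replaces 5 → [1, 16]
18 → extends → [1, 16, 18]
23 → extends → [1, 16, 18, 23]
10 → replaces 16 → [1, 10, 18, 23]
22 → replaces 23 → [1, 10, 18, 22]
1 → already a tail → [1, 10, 18, 22]
17 → replaces 18 → [1, 10, 17, 22]
Length 4; one witness is 14, 16, 18, 23.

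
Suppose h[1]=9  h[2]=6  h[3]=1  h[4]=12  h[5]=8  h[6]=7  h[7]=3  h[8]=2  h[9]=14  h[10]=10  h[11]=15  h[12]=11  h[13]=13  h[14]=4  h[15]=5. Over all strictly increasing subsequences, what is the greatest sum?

Let S[i] be the best sum of a strictly increasing subsequence ending at i:
i:      1  2  3  4  5  6  7  8  9 10 11 12 13 14 15
h[i]:   9  6  1 12  8  7  3  2 14 10 15 11 13  4  5
S:      9  6  1 21 14 13  4  3 35 24 50 35 48  8 13
Maximum is 50 (e.g. 9 + 12 + 14 + 15).

50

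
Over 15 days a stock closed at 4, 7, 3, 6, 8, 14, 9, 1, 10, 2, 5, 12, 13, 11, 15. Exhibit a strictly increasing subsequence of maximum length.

Patience tails give the LIS length; then backtrack through the dp parents:
4 → extends → [4]
7 → extends → [4, 7]
3 → replaces 4 → [3, 7]
6 → replaces 7 → [3, 6]
8 → extends → [3, 6, 8]
14 → extends → [3, 6, 8, 14]
9 → replaces 14 → [3, 6, 8, 9]
1 → replaces 3 → [1, 6, 8, 9]
10 → extends → [1, 6, 8, 9, 10]
2 → replaces 6 → [1, 2, 8, 9, 10]
5 → replaces 8 → [1, 2, 5, 9, 10]
12 → extends → [1, 2, 5, 9, 10, 12]
13 → extends → [1, 2, 5, 9, 10, 12, 13]
11 → replaces 12 → [1, 2, 5, 9, 10, 11, 13]
15 → extends → [1, 2, 5, 9, 10, 11, 13, 15]
Length 8; one witness is 4, 7, 8, 9, 10, 12, 13, 15.

4, 7, 8, 9, 10, 12, 13, 15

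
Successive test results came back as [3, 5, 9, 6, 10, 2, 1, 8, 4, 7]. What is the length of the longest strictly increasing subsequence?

Let dp[i] be the length of the longest such subsequence ending at index i:
i:      1  2  3  4  5  6  7  8  9 10
a[i]:   3  5  9  6 10  2  1  8  4  7
dp:     1  2  3  3  4  1  1  4  2  4
Maximum dp value is 4.

4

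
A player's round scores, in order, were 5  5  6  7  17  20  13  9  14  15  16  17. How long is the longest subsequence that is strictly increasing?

8

Let dp[i] be the length of the longest such subsequence ending at index i:
i:      1  2  3  4  5  6  7  8  9 10 11 12
a[i]:   5  5  6  7 17 20 13  9 14 15 16 17
dp:     1  1  2  3  4  5  4  4  5  6  7  8
Maximum dp value is 8.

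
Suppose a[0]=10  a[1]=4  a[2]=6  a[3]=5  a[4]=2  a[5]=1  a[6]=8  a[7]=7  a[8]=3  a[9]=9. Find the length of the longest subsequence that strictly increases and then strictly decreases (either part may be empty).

5

inc[i] = longest strictly increasing subsequence ending at i; dec[i] = longest strictly decreasing subsequence starting at i:
i:      0  1  2  3  4  5  6  7  8  9
a[i]:  10  4  6  5  2  1  8  7  3  9
inc:    1  1  2  2  1  1  3  3  2  4
dec:    5  3  4  3  2  1  3  2  1  1
Best peak at i=0 (value 10): inc=1, dec=5, length 1+5−1 = 5.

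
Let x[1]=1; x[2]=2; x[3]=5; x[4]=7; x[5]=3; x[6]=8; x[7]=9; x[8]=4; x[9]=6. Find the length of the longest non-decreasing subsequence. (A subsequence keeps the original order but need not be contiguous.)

6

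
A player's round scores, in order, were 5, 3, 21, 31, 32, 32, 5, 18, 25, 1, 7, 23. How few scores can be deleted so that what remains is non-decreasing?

7

Fewest deletions = n − (longest non-decreasing subsequence).
Patience tails:
5 → extends → [5]
3 → replaces 5 → [3]
21 → extends → [3, 21]
31 → extends → [3, 21, 31]
32 → extends → [3, 21, 31, 32]
32 → extends → [3, 21, 31, 32, 32]
5 → replaces 21 → [3, 5, 31, 32, 32]
18 → replaces 31 → [3, 5, 18, 32, 32]
25 → replaces 32 → [3, 5, 18, 25, 32]
1 → replaces 3 → [1, 5, 18, 25, 32]
7 → replaces 18 → [1, 5, 7, 25, 32]
23 → replaces 25 → [1, 5, 7, 23, 32]
Longest non-decreasing subsequence has length 5, so deletions = 12 − 5 = 7.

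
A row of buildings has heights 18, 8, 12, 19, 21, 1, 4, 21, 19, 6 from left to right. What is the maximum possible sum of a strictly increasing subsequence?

60

Let S[i] be the best sum of a strictly increasing subsequence ending at i:
i:      1  2  3  4  5  6  7  8  9 10
a[i]:  18  8 12 19 21  1  4 21 19  6
S:     18  8 20 39 60  1  5 60 39 11
Maximum is 60 (e.g. 8 + 12 + 19 + 21).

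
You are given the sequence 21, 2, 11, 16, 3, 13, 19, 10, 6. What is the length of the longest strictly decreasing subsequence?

Negate each value so 'decreasing' becomes 'increasing', then run patience tails on the negated sequence:
-21 → extends → [-21]
-2 → extends → [-21, -2]
-11 → replaces -2 → [-21, -11]
-16 → replaces -11 → [-21, -16]
-3 → extends → [-21, -16, -3]
-13 → replaces -3 → [-21, -16, -13]
-19 → replaces -16 → [-21, -19, -13]
-10 → extends → [-21, -19, -13, -10]
-6 → extends → [-21, -19, -13, -10, -6]
Five tails, so the longest strictly decreasing subsequence of the original has length 5.

5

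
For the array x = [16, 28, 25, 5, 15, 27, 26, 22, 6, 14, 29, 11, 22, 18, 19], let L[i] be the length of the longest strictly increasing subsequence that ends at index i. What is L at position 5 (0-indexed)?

3

dp[i] = 1 + max{dp[j] : j<i, x[j]<x[i]} (or 1 if no such j):
i:      0  1  2  3  4  5  6  7  8  9 10 11 12 13 14
x[i]:  16 28 25  5 15 27 26 22  6 14 29 11 22 18 19
dp:     1  2  2  1  2  3  3  3  2  3  4  3  4  4  5
At index 5 the value is 3.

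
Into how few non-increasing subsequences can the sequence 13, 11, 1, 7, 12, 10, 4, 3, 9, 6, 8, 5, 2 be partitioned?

Place each on the leftmost legal pile:
13 → new pile 1 (tops now [13])
11 → pile 1 (tops now [11])
1 → pile 1 (tops now [1])
7 → new pile 2 (tops now [1, 7])
12 → new pile 3 (tops now [1, 7, 12])
10 → pile 3 (tops now [1, 7, 10])
4 → pile 2 (tops now [1, 4, 10])
3 → pile 2 (tops now [1, 3, 10])
9 → pile 3 (tops now [1, 3, 9])
6 → pile 3 (tops now [1, 3, 6])
8 → new pile 4 (tops now [1, 3, 6, 8])
5 → pile 3 (tops now [1, 3, 5, 8])
2 → pile 2 (tops now [1, 2, 5, 8])
Four piles.

4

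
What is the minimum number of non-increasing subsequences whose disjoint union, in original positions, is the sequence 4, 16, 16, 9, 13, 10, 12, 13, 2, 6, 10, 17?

6

Place each on the leftmost legal pile:
4 → new pile 1 (tops now [4])
16 → new pile 2 (tops now [4, 16])
16 → pile 2 (tops now [4, 16])
9 → pile 2 (tops now [4, 9])
13 → new pile 3 (tops now [4, 9, 13])
10 → pile 3 (tops now [4, 9, 10])
12 → new pile 4 (tops now [4, 9, 10, 12])
13 → new pile 5 (tops now [4, 9, 10, 12, 13])
2 → pile 1 (tops now [2, 9, 10, 12, 13])
6 → pile 2 (tops now [2, 6, 10, 12, 13])
10 → pile 3 (tops now [2, 6, 10, 12, 13])
17 → new pile 6 (tops now [2, 6, 10, 12, 13, 17])
Six piles.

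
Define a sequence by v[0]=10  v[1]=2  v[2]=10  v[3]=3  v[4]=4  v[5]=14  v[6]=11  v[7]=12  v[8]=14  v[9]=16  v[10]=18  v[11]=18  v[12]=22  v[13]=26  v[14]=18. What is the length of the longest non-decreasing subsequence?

11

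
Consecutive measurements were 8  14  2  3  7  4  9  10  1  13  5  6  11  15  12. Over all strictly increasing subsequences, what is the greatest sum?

59

Let S[i] be the best sum of a strictly increasing subsequence ending at i:
i:      1  2  3  4  5  6  7  8  9 10 11 12 13 14 15
a[i]:   8 14  2  3  7  4  9 10  1 13  5  6 11 15 12
S:      8 22  2  5 12  9 21 31  1 44 14 20 42 59 54
Maximum is 59 (e.g. 2 + 3 + 7 + 9 + 10 + 13 + 15).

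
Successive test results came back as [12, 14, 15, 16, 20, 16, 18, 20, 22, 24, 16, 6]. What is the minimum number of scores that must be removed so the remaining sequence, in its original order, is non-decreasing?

3

Fewest deletions = n − (longest non-decreasing subsequence).
Patience tails:
12 → extends → [12]
14 → extends → [12, 14]
15 → extends → [12, 14, 15]
16 → extends → [12, 14, 15, 16]
20 → extends → [12, 14, 15, 16, 20]
16 → replaces 20 → [12, 14, 15, 16, 16]
18 → extends → [12, 14, 15, 16, 16, 18]
20 → extends → [12, 14, 15, 16, 16, 18, 20]
22 → extends → [12, 14, 15, 16, 16, 18, 20, 22]
24 → extends → [12, 14, 15, 16, 16, 18, 20, 22, 24]
16 → replaces 18 → [12, 14, 15, 16, 16, 16, 20, 22, 24]
6 → replaces 12 → [6, 14, 15, 16, 16, 16, 20, 22, 24]
Longest non-decreasing subsequence has length 9, so deletions = 12 − 9 = 3.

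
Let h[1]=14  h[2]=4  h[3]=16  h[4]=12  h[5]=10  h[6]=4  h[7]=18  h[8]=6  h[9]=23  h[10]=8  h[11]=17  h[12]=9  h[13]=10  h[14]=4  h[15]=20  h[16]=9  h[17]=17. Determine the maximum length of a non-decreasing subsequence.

7

Let dp[i] be the length of the longest such subsequence ending at index i:
i:      1  2  3  4  5  6  7  8  9 10 11 12 13 14 15 16 17
h[i]:  14  4 16 12 10  4 18  6 23  8 17  9 10  4 20  9 17
dp:     1  1  2  2  2  2  3  3  4  4  5  5  6  3  7  6  7
Maximum dp value is 7.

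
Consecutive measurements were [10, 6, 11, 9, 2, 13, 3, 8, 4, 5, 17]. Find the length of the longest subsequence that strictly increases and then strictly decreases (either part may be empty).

inc[i] = longest strictly increasing subsequence ending at i; dec[i] = longest strictly decreasing subsequence starting at i:
i:      1  2  3  4  5  6  7  8  9 10 11
a[i]:  10  6 11  9  2 13  3  8  4  5 17
inc:    1  1  2  2  1  3  2  3  3  4  5
dec:    4  2  4  3  1  3  1  2  1  1  1
Best peak at i=3 (value 11): inc=2, dec=4, length 2+4−1 = 5.

5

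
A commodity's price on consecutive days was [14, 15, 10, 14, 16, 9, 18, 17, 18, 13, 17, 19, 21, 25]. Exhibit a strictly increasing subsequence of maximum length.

14, 15, 16, 17, 18, 19, 21, 25

Patience tails give the LIS length; then backtrack through the dp parents:
14 → extends → [14]
15 → extends → [14, 15]
10 → replaces 14 → [10, 15]
14 → replaces 15 → [10, 14]
16 → extends → [10, 14, 16]
9 → replaces 10 → [9, 14, 16]
18 → extends → [9, 14, 16, 18]
17 → replaces 18 → [9, 14, 16, 17]
18 → extends → [9, 14, 16, 17, 18]
13 → replaces 14 → [9, 13, 16, 17, 18]
17 → already a tail → [9, 13, 16, 17, 18]
19 → extends → [9, 13, 16, 17, 18, 19]
21 → extends → [9, 13, 16, 17, 18, 19, 21]
25 → extends → [9, 13, 16, 17, 18, 19, 21, 25]
Length 8; one witness is 14, 15, 16, 17, 18, 19, 21, 25.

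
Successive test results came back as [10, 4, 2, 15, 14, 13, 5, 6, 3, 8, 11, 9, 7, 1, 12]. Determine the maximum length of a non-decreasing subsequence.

Track the smallest tail for each achievable length (allowing ties):
10 → extends → [10]
4 → replaces 10 → [4]
2 → replaces 4 → [2]
15 → extends → [2, 15]
14 → replaces 15 → [2, 14]
13 → replaces 14 → [2, 13]
5 → replaces 13 → [2, 5]
6 → extends → [2, 5, 6]
3 → replaces 5 → [2, 3, 6]
8 → extends → [2, 3, 6, 8]
11 → extends → [2, 3, 6, 8, 11]
9 → replaces 11 → [2, 3, 6, 8, 9]
7 → replaces 8 → [2, 3, 6, 7, 9]
1 → replaces 2 → [1, 3, 6, 7, 9]
12 → extends → [1, 3, 6, 7, 9, 12]
Six tails, so the longest non-decreasing subsequence has length 6 (e.g. 4, 5, 6, 8, 11, 12).

6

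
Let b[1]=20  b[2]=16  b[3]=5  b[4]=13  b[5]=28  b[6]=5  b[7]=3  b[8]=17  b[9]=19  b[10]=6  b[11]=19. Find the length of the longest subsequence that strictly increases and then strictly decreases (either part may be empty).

inc[i] = longest strictly increasing subsequence ending at i; dec[i] = longest strictly decreasing subsequence starting at i:
i:      1  2  3  4  5  6  7  8  9 10 11
b[i]:  20 16  5 13 28  5  3 17 19  6 19
inc:    1  1  1  2  3  1  1  3  4  2  4
dec:    5  4  2  3  3  2  1  2  2  1  1
Best peak at i=1 (value 20): inc=1, dec=5, length 1+5−1 = 5.

5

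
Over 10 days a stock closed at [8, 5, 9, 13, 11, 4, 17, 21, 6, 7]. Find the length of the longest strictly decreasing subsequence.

3

Negate each value so 'decreasing' becomes 'increasing', then run patience tails on the negated sequence:
-8 → extends → [-8]
-5 → extends → [-8, -5]
-9 → replaces -8 → [-9, -5]
-13 → replaces -9 → [-13, -5]
-11 → replaces -5 → [-13, -11]
-4 → extends → [-13, -11, -4]
-17 → replaces -13 → [-17, -11, -4]
-21 → replaces -17 → [-21, -11, -4]
-6 → replaces -4 → [-21, -11, -6]
-7 → replaces -6 → [-21, -11, -7]
Three tails, so the longest strictly decreasing subsequence of the original has length 3.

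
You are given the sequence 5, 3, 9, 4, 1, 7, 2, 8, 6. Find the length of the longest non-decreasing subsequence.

Let dp[i] be the length of the longest such subsequence ending at index i:
i:     1 2 3 4 5 6 7 8 9
a[i]:  5 3 9 4 1 7 2 8 6
dp:    1 1 2 2 1 3 2 4 3
Maximum dp value is 4.

4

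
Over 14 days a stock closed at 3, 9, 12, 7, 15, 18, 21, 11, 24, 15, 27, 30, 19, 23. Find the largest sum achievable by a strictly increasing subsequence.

159

Let S[i] be the best sum of a strictly increasing subsequence ending at i:
i:       1   2   3   4   5   6   7   8   9  10  11  12  13  14
a[i]:    3   9  12   7  15  18  21  11  24  15  27  30  19  23
S:       3  12  24  10  39  57  78  23 102  39 129 159  76 101
Maximum is 159 (e.g. 3 + 9 + 12 + 15 + 18 + 21 + 24 + 27 + 30).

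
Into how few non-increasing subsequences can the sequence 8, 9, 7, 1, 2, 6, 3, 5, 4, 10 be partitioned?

5

Place each on the leftmost legal pile:
8 → new pile 1 (tops now [8])
9 → new pile 2 (tops now [8, 9])
7 → pile 1 (tops now [7, 9])
1 → pile 1 (tops now [1, 9])
2 → pile 2 (tops now [1, 2])
6 → new pile 3 (tops now [1, 2, 6])
3 → pile 3 (tops now [1, 2, 3])
5 → new pile 4 (tops now [1, 2, 3, 5])
4 → pile 4 (tops now [1, 2, 3, 4])
10 → new pile 5 (tops now [1, 2, 3, 4, 10])
Five piles.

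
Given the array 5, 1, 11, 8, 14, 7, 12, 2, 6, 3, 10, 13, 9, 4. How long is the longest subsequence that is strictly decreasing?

5

Let dp[i] be the longest strictly decreasing subsequence ending at i:
i:      1  2  3  4  5  6  7  8  9 10 11 12 13 14
a[i]:   5  1 11  8 14  7 12  2  6  3 10 13  9  4
dp:     1  2  1  2  1  3  2  4  4  5  3  2  4  5
Maximum is 5.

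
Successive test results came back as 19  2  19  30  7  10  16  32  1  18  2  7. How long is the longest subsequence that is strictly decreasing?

Let dp[i] be the longest strictly decreasing subsequence ending at i:
i:      1  2  3  4  5  6  7  8  9 10 11 12
a[i]:  19  2 19 30  7 10 16 32  1 18  2  7
dp:     1  2  1  1  2  2  2  1  3  2  3  3
Maximum is 3.

3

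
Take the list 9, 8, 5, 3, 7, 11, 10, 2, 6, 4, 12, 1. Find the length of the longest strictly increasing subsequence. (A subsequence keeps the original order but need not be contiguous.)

Let dp[i] be the length of the longest such subsequence ending at index i:
i:      1  2  3  4  5  6  7  8  9 10 11 12
a[i]:   9  8  5  3  7 11 10  2  6  4 12  1
dp:     1  1  1  1  2  3  3  1  2  2  4  1
Maximum dp value is 4.

4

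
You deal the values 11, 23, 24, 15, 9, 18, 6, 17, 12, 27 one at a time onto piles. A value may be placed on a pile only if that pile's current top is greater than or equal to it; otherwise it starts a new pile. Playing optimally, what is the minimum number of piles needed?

4

The minimum number of non-increasing subsequences covering a sequence equals the length of its longest strictly increasing subsequence.
LIS length is 4 (e.g. 11, 23, 24, 27), so 4 piles are needed.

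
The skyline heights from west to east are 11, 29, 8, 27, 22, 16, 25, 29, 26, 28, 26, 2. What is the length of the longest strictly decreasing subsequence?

Negate each value so 'decreasing' becomes 'increasing', then run patience tails on the negated sequence:
-11 → extends → [-11]
-29 → replaces -11 → [-29]
-8 → extends → [-29, -8]
-27 → replaces -8 → [-29, -27]
-22 → extends → [-29, -27, -22]
-16 → extends → [-29, -27, -22, -16]
-25 → replaces -22 → [-29, -27, -25, -16]
-29 → already a tail → [-29, -27, -25, -16]
-26 → replaces -25 → [-29, -27, -26, -16]
-28 → replaces -27 → [-29, -28, -26, -16]
-26 → already a tail → [-29, -28, -26, -16]
-2 → extends → [-29, -28, -26, -16, -2]
Five tails, so the longest strictly decreasing subsequence of the original has length 5.

5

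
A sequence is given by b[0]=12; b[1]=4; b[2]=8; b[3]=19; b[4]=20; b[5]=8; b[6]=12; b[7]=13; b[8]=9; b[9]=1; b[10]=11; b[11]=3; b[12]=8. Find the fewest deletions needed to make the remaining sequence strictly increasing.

9

Fewest deletions = n − (longest strictly increasing subsequence).
i:      0  1  2  3  4  5  6  7  8  9 10 11 12
b[i]:  12  4  8 19 20  8 12 13  9  1 11  3  8
dp:     1  1  2  3  4  2  3  4  3  1  4  2  3
max dp = 4, so deletions = 13 − 4 = 9.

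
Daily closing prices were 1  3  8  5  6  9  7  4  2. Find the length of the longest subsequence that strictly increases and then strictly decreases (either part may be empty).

inc[i] = longest strictly increasing subsequence ending at i; dec[i] = longest strictly decreasing subsequence starting at i:
i:     1 2 3 4 5 6 7 8 9
a[i]:  1 3 8 5 6 9 7 4 2
inc:   1 2 3 3 4 5 5 3 2
dec:   1 2 4 3 3 4 3 2 1
Best peak at i=6 (value 9): inc=5, dec=4, length 5+4−1 = 8.

8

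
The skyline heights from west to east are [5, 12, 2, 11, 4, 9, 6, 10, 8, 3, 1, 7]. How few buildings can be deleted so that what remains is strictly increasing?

8

Fewest deletions = n − (longest strictly increasing subsequence).
Patience tails:
5 → extends → [5]
12 → extends → [5, 12]
2 → replaces 5 → [2, 12]
11 → replaces 12 → [2, 11]
4 → replaces 11 → [2, 4]
9 → extends → [2, 4, 9]
6 → replaces 9 → [2, 4, 6]
10 → extends → [2, 4, 6, 10]
8 → replaces 10 → [2, 4, 6, 8]
3 → replaces 4 → [2, 3, 6, 8]
1 → replaces 2 → [1, 3, 6, 8]
7 → replaces 8 → [1, 3, 6, 7]
Longest strictly increasing subsequence has length 4, so deletions = 12 − 4 = 8.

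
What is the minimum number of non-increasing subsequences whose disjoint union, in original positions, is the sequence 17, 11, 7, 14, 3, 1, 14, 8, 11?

The minimum number of non-increasing subsequences covering a sequence equals the length of its longest strictly increasing subsequence.
LIS length is 3 (e.g. 7, 8, 11), so 3 piles are needed.

3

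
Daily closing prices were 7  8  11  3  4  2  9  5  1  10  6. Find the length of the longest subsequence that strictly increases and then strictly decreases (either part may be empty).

inc[i] = longest strictly increasing subsequence ending at i; dec[i] = longest strictly decreasing subsequence starting at i:
i:      1  2  3  4  5  6  7  8  9 10 11
a[i]:   7  8 11  3  4  2  9  5  1 10  6
inc:    1  2  3  1  2  1  3  3  1  4  4
dec:    4  4  4  3  3  2  3  2  1  2  1
Best peak at i=3 (value 11): inc=3, dec=4, length 3+4−1 = 6.

6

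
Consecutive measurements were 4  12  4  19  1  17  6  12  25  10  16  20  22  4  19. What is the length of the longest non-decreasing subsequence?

7

Let dp[i] be the length of the longest such subsequence ending at index i:
i:      1  2  3  4  5  6  7  8  9 10 11 12 13 14 15
a[i]:   4 12  4 19  1 17  6 12 25 10 16 20 22  4 19
dp:     1  2  2  3  1  3  3  4  5  4  5  6  7  3  6
Maximum dp value is 7.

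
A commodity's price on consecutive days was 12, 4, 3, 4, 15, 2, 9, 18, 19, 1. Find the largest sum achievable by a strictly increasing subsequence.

Let S[i] be the best sum of a strictly increasing subsequence ending at i:
i:      1  2  3  4  5  6  7  8  9 10
a[i]:  12  4  3  4 15  2  9 18 19  1
S:     12  4  3  7 27  2 16 45 64  1
Maximum is 64 (e.g. 12 + 15 + 18 + 19).

64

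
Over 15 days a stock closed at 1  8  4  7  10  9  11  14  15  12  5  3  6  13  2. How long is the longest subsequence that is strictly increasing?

7

Let dp[i] be the length of the longest such subsequence ending at index i:
i:      1  2  3  4  5  6  7  8  9 10 11 12 13 14 15
a[i]:   1  8  4  7 10  9 11 14 15 12  5  3  6 13  2
dp:     1  2  2  3  4  4  5  6  7  6  3  2  4  7  2
Maximum dp value is 7.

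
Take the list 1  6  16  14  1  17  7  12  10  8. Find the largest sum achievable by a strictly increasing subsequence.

Let S[i] be the best sum of a strictly increasing subsequence ending at i:
i:      1  2  3  4  5  6  7  8  9 10
a[i]:   1  6 16 14  1 17  7 12 10  8
S:      1  7 23 21  1 40 14 26 24 22
Maximum is 40 (e.g. 1 + 6 + 16 + 17).

40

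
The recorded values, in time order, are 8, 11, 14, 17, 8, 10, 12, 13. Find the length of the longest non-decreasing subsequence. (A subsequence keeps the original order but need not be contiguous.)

5

Track the smallest tail for each achievable length (allowing ties):
8 → extends → [8]
11 → extends → [8, 11]
14 → extends → [8, 11, 14]
17 → extends → [8, 11, 14, 17]
8 → replaces 11 → [8, 8, 14, 17]
10 → replaces 14 → [8, 8, 10, 17]
12 → replaces 17 → [8, 8, 10, 12]
13 → extends → [8, 8, 10, 12, 13]
Five tails, so the longest non-decreasing subsequence has length 5 (e.g. 8, 8, 10, 12, 13).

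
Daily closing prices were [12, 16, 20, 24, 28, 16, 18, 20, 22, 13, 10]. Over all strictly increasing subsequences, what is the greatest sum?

Let S[i] be the best sum of a strictly increasing subsequence ending at i:
i:       1   2   3   4   5   6   7   8   9  10  11
a[i]:   12  16  20  24  28  16  18  20  22  13  10
S:      12  28  48  72 100  28  46  66  88  25  10
Maximum is 100 (e.g. 12 + 16 + 20 + 24 + 28).

100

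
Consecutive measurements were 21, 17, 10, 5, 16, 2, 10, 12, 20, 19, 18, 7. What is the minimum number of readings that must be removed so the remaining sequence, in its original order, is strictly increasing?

Fewest deletions = n − (longest strictly increasing subsequence).
Patience tails:
21 → extends → [21]
17 → replaces 21 → [17]
10 → replaces 17 → [10]
5 → replaces 10 → [5]
16 → extends → [5, 16]
2 → replaces 5 → [2, 16]
10 → replaces 16 → [2, 10]
12 → extends → [2, 10, 12]
20 → extends → [2, 10, 12, 20]
19 → replaces 20 → [2, 10, 12, 19]
18 → replaces 19 → [2, 10, 12, 18]
7 → replaces 10 → [2, 7, 12, 18]
Longest strictly increasing subsequence has length 4, so deletions = 12 − 4 = 8.

8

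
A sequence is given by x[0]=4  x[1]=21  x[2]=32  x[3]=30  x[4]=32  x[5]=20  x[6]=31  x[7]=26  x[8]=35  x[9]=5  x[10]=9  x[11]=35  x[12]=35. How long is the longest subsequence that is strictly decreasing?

4

Negate each value so 'decreasing' becomes 'increasing', then run patience tails on the negated sequence:
-4 → extends → [-4]
-21 → replaces -4 → [-21]
-32 → replaces -21 → [-32]
-30 → extends → [-32, -30]
-32 → already a tail → [-32, -30]
-20 → extends → [-32, -30, -20]
-31 → replaces -30 → [-32, -31, -20]
-26 → replaces -20 → [-32, -31, -26]
-35 → replaces -32 → [-35, -31, -26]
-5 → extends → [-35, -31, -26, -5]
-9 → replaces -5 → [-35, -31, -26, -9]
-35 → already a tail → [-35, -31, -26, -9]
-35 → already a tail → [-35, -31, -26, -9]
Four tails, so the longest strictly decreasing subsequence of the original has length 4.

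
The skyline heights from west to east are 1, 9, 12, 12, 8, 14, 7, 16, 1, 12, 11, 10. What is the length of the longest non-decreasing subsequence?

6

Track the smallest tail for each achievable length (allowing ties):
1 → extends → [1]
9 → extends → [1, 9]
12 → extends → [1, 9, 12]
12 → extends → [1, 9, 12, 12]
8 → replaces 9 → [1, 8, 12, 12]
14 → extends → [1, 8, 12, 12, 14]
7 → replaces 8 → [1, 7, 12, 12, 14]
16 → extends → [1, 7, 12, 12, 14, 16]
1 → replaces 7 → [1, 1, 12, 12, 14, 16]
12 → replaces 14 → [1, 1, 12, 12, 12, 16]
11 → replaces 12 → [1, 1, 11, 12, 12, 16]
10 → replaces 11 → [1, 1, 10, 12, 12, 16]
Six tails, so the longest non-decreasing subsequence has length 6 (e.g. 1, 9, 12, 12, 14, 16).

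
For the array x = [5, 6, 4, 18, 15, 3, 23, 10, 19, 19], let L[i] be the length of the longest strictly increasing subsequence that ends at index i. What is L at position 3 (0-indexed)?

dp[i] = 1 + max{dp[j] : j<i, x[j]<x[i]} (or 1 if no such j):
i:      0  1  2  3  4  5  6  7  8  9
x[i]:   5  6  4 18 15  3 23 10 19 19
dp:     1  2  1  3  3  1  4  3  4  4
At index 3 the value is 3.

3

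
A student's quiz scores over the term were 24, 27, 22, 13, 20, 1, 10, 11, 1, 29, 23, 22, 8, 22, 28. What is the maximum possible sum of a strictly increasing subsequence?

Let S[i] be the best sum of a strictly increasing subsequence ending at i:
i:      1  2  3  4  5  6  7  8  9 10 11 12 13 14 15
a[i]:  24 27 22 13 20  1 10 11  1 29 23 22  8 22 28
S:     24 51 22 13 33  1 11 22  1 80 56 55  9 55 84
Maximum is 84 (e.g. 13 + 20 + 23 + 28).

84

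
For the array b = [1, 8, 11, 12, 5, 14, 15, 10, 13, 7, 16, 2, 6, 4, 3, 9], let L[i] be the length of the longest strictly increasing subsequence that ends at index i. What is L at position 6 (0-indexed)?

dp[i] = 1 + max{dp[j] : j<i, b[j]<b[i]} (or 1 if no such j):
i:      0  1  2  3  4  5  6  7  8  9 10 11 12 13 14 15
b[i]:   1  8 11 12  5 14 15 10 13  7 16  2  6  4  3  9
dp:     1  2  3  4  2  5  6  3  5  3  7  2  3  3  3  4
At index 6 the value is 6.

6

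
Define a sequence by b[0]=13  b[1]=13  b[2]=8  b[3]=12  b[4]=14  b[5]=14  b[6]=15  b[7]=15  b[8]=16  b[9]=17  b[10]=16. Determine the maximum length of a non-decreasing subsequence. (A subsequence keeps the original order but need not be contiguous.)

8

Let dp[i] be the length of the longest such subsequence ending at index i:
i:      0  1  2  3  4  5  6  7  8  9 10
b[i]:  13 13  8 12 14 14 15 15 16 17 16
dp:     1  2  1  2  3  4  5  6  7  8  8
Maximum dp value is 8.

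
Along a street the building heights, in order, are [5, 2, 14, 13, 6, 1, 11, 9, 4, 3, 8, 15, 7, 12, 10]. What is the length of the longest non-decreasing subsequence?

4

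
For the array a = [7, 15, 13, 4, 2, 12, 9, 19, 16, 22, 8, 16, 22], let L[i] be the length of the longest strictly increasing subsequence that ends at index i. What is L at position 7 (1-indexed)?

2

dp[i] = 1 + max{dp[j] : j<i, a[j]<a[i]} (or 1 if no such j):
i:      1  2  3  4  5  6  7  8  9 10 11 12 13
a[i]:   7 15 13  4  2 12  9 19 16 22  8 16 22
dp:     1  2  2  1  1  2  2  3  3  4  2  3  4
At index 7 the value is 2.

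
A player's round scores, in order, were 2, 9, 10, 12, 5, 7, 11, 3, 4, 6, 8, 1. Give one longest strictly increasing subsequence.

Patience tails give the LIS length; then backtrack through the dp parents:
2 → extends → [2]
9 → extends → [2, 9]
10 → extends → [2, 9, 10]
12 → extends → [2, 9, 10, 12]
5 → replaces 9 → [2, 5, 10, 12]
7 → replaces 10 → [2, 5, 7, 12]
11 → replaces 12 → [2, 5, 7, 11]
3 → replaces 5 → [2, 3, 7, 11]
4 → replaces 7 → [2, 3, 4, 11]
6 → replaces 11 → [2, 3, 4, 6]
8 → extends → [2, 3, 4, 6, 8]
1 → replaces 2 → [1, 3, 4, 6, 8]
Length 5; one witness is 2, 3, 4, 6, 8.

2, 3, 4, 6, 8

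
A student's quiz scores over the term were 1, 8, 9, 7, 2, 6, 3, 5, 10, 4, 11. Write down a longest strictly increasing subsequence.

Patience tails give the LIS length; then backtrack through the dp parents:
1 → extends → [1]
8 → extends → [1, 8]
9 → extends → [1, 8, 9]
7 → replaces 8 → [1, 7, 9]
2 → replaces 7 → [1, 2, 9]
6 → replaces 9 → [1, 2, 6]
3 → replaces 6 → [1, 2, 3]
5 → extends → [1, 2, 3, 5]
10 → extends → [1, 2, 3, 5, 10]
4 → replaces 5 → [1, 2, 3, 4, 10]
11 → extends → [1, 2, 3, 4, 10, 11]
Length 6; one witness is 1, 2, 3, 5, 10, 11.

1, 2, 3, 5, 10, 11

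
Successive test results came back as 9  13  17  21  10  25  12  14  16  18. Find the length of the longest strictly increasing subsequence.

Track the smallest tail for each achievable length (strict):
9 → extends → [9]
13 → extends → [9, 13]
17 → extends → [9, 13, 17]
21 → extends → [9, 13, 17, 21]
10 → replaces 13 → [9, 10, 17, 21]
25 → extends → [9, 10, 17, 21, 25]
12 → replaces 17 → [9, 10, 12, 21, 25]
14 → replaces 21 → [9, 10, 12, 14, 25]
16 → replaces 25 → [9, 10, 12, 14, 16]
18 → extends → [9, 10, 12, 14, 16, 18]
Six tails, so the longest strictly increasing subsequence has length 6 (e.g. 9, 10, 12, 14, 16, 18).

6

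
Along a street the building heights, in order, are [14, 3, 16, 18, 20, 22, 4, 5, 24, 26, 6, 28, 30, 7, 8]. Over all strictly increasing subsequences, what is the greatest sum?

Let S[i] be the best sum of a strictly increasing subsequence ending at i:
i:       1   2   3   4   5   6   7   8   9  10  11  12  13  14  15
a[i]:   14   3  16  18  20  22   4   5  24  26   6  28  30   7   8
S:      14   3  30  48  68  90   7  12 114 140  18 168 198  25  33
Maximum is 198 (e.g. 14 + 16 + 18 + 20 + 22 + 24 + 26 + 28 + 30).

198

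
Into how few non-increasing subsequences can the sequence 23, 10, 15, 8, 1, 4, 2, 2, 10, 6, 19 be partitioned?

4

Place each on the leftmost legal pile:
23 → new pile 1 (tops now [23])
10 → pile 1 (tops now [10])
15 → new pile 2 (tops now [10, 15])
8 → pile 1 (tops now [8, 15])
1 → pile 1 (tops now [1, 15])
4 → pile 2 (tops now [1, 4])
2 → pile 2 (tops now [1, 2])
2 → pile 2 (tops now [1, 2])
10 → new pile 3 (tops now [1, 2, 10])
6 → pile 3 (tops now [1, 2, 6])
19 → new pile 4 (tops now [1, 2, 6, 19])
Four piles.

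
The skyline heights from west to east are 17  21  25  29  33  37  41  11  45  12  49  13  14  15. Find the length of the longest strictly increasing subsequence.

9

Track the smallest tail for each achievable length (strict):
17 → extends → [17]
21 → extends → [17, 21]
25 → extends → [17, 21, 25]
29 → extends → [17, 21, 25, 29]
33 → extends → [17, 21, 25, 29, 33]
37 → extends → [17, 21, 25, 29, 33, 37]
41 → extends → [17, 21, 25, 29, 33, 37, 41]
11 → replaces 17 → [11, 21, 25, 29, 33, 37, 41]
45 → extends → [11, 21, 25, 29, 33, 37, 41, 45]
12 → replaces 21 → [11, 12, 25, 29, 33, 37, 41, 45]
49 → extends → [11, 12, 25, 29, 33, 37, 41, 45, 49]
13 → replaces 25 → [11, 12, 13, 29, 33, 37, 41, 45, 49]
14 → replaces 29 → [11, 12, 13, 14, 33, 37, 41, 45, 49]
15 → replaces 33 → [11, 12, 13, 14, 15, 37, 41, 45, 49]
Nine tails, so the longest strictly increasing subsequence has length 9 (e.g. 17, 21, 25, 29, 33, 37, 41, 45, 49).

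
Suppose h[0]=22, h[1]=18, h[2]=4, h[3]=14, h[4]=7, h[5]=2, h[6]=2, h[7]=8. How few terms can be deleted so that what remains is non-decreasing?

Fewest deletions = n − (longest non-decreasing subsequence).
i:      0  1  2  3  4  5  6  7
h[i]:  22 18  4 14  7  2  2  8
dp:     1  1  1  2  2  1  2  3
max dp = 3, so deletions = 8 − 3 = 5.

5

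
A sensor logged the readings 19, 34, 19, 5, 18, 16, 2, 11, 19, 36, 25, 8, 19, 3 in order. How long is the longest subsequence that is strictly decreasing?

7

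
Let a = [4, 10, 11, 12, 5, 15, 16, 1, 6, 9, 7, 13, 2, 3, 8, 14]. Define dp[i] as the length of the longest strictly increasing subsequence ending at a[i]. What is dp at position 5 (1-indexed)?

2

dp[i] = 1 + max{dp[j] : j<i, a[j]<a[i]} (or 1 if no such j):
i:      1  2  3  4  5  6  7  8  9 10 11 12 13 14 15 16
a[i]:   4 10 11 12  5 15 16  1  6  9  7 13  2  3  8 14
dp:     1  2  3  4  2  5  6  1  3  4  4  5  2  3  5  6
At index 5 the value is 2.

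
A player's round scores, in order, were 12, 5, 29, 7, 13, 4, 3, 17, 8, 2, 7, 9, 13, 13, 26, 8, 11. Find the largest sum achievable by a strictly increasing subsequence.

Let S[i] be the best sum of a strictly increasing subsequence ending at i:
i:      1  2  3  4  5  6  7  8  9 10 11 12 13 14 15 16 17
a[i]:  12  5 29  7 13  4  3 17  8  2  7  9 13 13 26  8 11
S:     12  5 41 12 25  4  3 42 20  2 12 29 42 42 68 20 40
Maximum is 68 (e.g. 5 + 7 + 8 + 9 + 13 + 26).

68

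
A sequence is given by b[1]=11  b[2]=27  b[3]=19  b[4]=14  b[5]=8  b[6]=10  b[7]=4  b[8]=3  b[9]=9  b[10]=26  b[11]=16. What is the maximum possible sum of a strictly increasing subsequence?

Let S[i] be the best sum of a strictly increasing subsequence ending at i:
i:      1  2  3  4  5  6  7  8  9 10 11
b[i]:  11 27 19 14  8 10  4  3  9 26 16
S:     11 38 30 25  8 18  4  3 17 56 41
Maximum is 56 (e.g. 11 + 19 + 26).

56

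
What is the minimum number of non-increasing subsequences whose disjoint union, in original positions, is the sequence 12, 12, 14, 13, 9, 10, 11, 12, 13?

Place each on the leftmost legal pile:
12 → new pile 1 (tops now [12])
12 → pile 1 (tops now [12])
14 → new pile 2 (tops now [12, 14])
13 → pile 2 (tops now [12, 13])
9 → pile 1 (tops now [9, 13])
10 → pile 2 (tops now [9, 10])
11 → new pile 3 (tops now [9, 10, 11])
12 → new pile 4 (tops now [9, 10, 11, 12])
13 → new pile 5 (tops now [9, 10, 11, 12, 13])
Five piles.

5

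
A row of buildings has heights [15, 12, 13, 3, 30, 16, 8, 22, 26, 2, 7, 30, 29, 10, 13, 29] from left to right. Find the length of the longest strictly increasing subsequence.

6

Let dp[i] be the length of the longest such subsequence ending at index i:
i:      1  2  3  4  5  6  7  8  9 10 11 12 13 14 15 16
a[i]:  15 12 13  3 30 16  8 22 26  2  7 30 29 10 13 29
dp:     1  1  2  1  3  3  2  4  5  1  2  6  6  3  4  6
Maximum dp value is 6.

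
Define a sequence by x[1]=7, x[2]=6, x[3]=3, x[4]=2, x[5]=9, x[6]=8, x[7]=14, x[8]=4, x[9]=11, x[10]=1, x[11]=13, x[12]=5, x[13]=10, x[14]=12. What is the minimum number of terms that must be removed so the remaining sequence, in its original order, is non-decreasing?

9

Fewest deletions = n − (longest non-decreasing subsequence).
i:      1  2  3  4  5  6  7  8  9 10 11 12 13 14
x[i]:   7  6  3  2  9  8 14  4 11  1 13  5 10 12
dp:     1  1  1  1  2  2  3  2  3  1  4  3  4  5
max dp = 5, so deletions = 14 − 5 = 9.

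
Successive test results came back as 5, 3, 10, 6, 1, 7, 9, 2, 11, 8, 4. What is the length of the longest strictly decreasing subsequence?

Negate each value so 'decreasing' becomes 'increasing', then run patience tails on the negated sequence:
-5 → extends → [-5]
-3 → extends → [-5, -3]
-10 → replaces -5 → [-10, -3]
-6 → replaces -3 → [-10, -6]
-1 → extends → [-10, -6, -1]
-7 → replaces -6 → [-10, -7, -1]
-9 → replaces -7 → [-10, -9, -1]
-2 → replaces -1 → [-10, -9, -2]
-11 → replaces -10 → [-11, -9, -2]
-8 → replaces -2 → [-11, -9, -8]
-4 → extends → [-11, -9, -8, -4]
Four tails, so the longest strictly decreasing subsequence of the original has length 4.

4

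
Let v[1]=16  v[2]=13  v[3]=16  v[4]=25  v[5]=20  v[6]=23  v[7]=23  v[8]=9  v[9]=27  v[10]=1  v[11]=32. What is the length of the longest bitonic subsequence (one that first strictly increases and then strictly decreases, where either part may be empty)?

inc[i] = longest strictly increasing subsequence ending at i; dec[i] = longest strictly decreasing subsequence starting at i:
i:      1  2  3  4  5  6  7  8  9 10 11
v[i]:  16 13 16 25 20 23 23  9 27  1 32
inc:    1  1  2  3  3  4  4  1  5  1  6
dec:    4  3  3  4  3  3  3  2  2  1  1
Best peak at i=4 (value 25): inc=3, dec=4, length 3+4−1 = 6.

6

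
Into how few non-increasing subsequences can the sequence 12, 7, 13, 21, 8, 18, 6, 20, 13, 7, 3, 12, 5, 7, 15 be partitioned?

4

Place each on the leftmost legal pile:
12 → new pile 1 (tops now [12])
7 → pile 1 (tops now [7])
13 → new pile 2 (tops now [7, 13])
21 → new pile 3 (tops now [7, 13, 21])
8 → pile 2 (tops now [7, 8, 21])
18 → pile 3 (tops now [7, 8, 18])
6 → pile 1 (tops now [6, 8, 18])
20 → new pile 4 (tops now [6, 8, 18, 20])
13 → pile 3 (tops now [6, 8, 13, 20])
7 → pile 2 (tops now [6, 7, 13, 20])
3 → pile 1 (tops now [3, 7, 13, 20])
12 → pile 3 (tops now [3, 7, 12, 20])
5 → pile 2 (tops now [3, 5, 12, 20])
7 → pile 3 (tops now [3, 5, 7, 20])
15 → pile 4 (tops now [3, 5, 7, 15])
Four piles.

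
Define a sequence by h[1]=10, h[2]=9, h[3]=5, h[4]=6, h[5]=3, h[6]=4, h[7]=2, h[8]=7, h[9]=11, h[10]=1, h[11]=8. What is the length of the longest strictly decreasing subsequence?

Let dp[i] be the longest strictly decreasing subsequence ending at i:
i:      1  2  3  4  5  6  7  8  9 10 11
h[i]:  10  9  5  6  3  4  2  7 11  1  8
dp:     1  2  3  3  4  4  5  3  1  6  3
Maximum is 6.

6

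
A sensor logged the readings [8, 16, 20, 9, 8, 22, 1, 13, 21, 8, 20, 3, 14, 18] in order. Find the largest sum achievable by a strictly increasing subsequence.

Let S[i] be the best sum of a strictly increasing subsequence ending at i:
i:      1  2  3  4  5  6  7  8  9 10 11 12 13 14
a[i]:   8 16 20  9  8 22  1 13 21  8 20  3 14 18
S:      8 24 44 17  8 66  1 30 65  9 50  4 44 62
Maximum is 66 (e.g. 8 + 16 + 20 + 22).

66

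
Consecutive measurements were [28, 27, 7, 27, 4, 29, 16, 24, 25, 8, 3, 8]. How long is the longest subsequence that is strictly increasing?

4

Let dp[i] be the length of the longest such subsequence ending at index i:
i:      1  2  3  4  5  6  7  8  9 10 11 12
a[i]:  28 27  7 27  4 29 16 24 25  8  3  8
dp:     1  1  1  2  1  3  2  3  4  2  1  2
Maximum dp value is 4.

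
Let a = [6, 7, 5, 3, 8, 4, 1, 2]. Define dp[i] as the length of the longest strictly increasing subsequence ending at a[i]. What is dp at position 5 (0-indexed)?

dp[i] = 1 + max{dp[j] : j<i, a[j]<a[i]} (or 1 if no such j):
i:     0 1 2 3 4 5 6 7
a[i]:  6 7 5 3 8 4 1 2
dp:    1 2 1 1 3 2 1 2
At index 5 the value is 2.

2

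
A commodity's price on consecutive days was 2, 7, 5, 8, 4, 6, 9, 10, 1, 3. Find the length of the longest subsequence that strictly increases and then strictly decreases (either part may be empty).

inc[i] = longest strictly increasing subsequence ending at i; dec[i] = longest strictly decreasing subsequence starting at i:
i:      1  2  3  4  5  6  7  8  9 10
a[i]:   2  7  5  8  4  6  9 10  1  3
inc:    1  2  2  3  2  3  4  5  1  2
dec:    2  4  3  3  2  2  2  2  1  1
Best peak at i=8 (value 10): inc=5, dec=2, length 5+2−1 = 6.

6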